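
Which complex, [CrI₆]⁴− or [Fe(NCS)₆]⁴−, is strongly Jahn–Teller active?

[CrI₆]⁴−: Ligand charges: each iodide is −1. With an overall charge of −4 the chromium centre must be in the +2 oxidation state. Chromium is a group-6 element; Cr(II) is therefore d⁴. Iodide is a weak-field ligand for a first-row metal, so the complex is high-spin. The t₂g³e_g¹ (high-spin) configuration has an unevenly filled e_g set; the Jahn–Teller theorem predicts a tetragonal distortion (typically axial elongation) to lift the degeneracy.
[Fe(NCS)₆]⁴−: Ligand charges: each isothiocyanate is −1. With an overall charge of −4 the iron centre must be in the +2 oxidation state. Iron is a group-8 element; Fe(II) is therefore d⁶. Isothiocyanate is a weak-field ligand for a first-row metal, so the complex is high-spin. The d⁶ configuration leaves the e_g set evenly filled (or empty) — no strong Jahn–Teller driving force.

[CrI₆]⁴−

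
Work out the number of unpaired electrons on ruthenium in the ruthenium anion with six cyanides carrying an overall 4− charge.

Summing ligand charges against the −4 overall charge gives an oxidation state of +2 for ruthenium.
Ru sits in group 8, so the d-electron count is 8 − 2 = 6.
The spin state decides the count: a 4d ion has a large Δₒ and is invariably low-spin.
An octahedral low-spin d⁶ ion is t₂g⁶e_g⁰, giving 0 unpaired electrons.

0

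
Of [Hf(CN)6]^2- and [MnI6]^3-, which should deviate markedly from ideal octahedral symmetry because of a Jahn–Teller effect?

[Hf(CN)6]^2-: Ligand charges: each cyanide is −1. With an overall charge of −2 the hafnium centre must be in the +4 oxidation state. Group 4 minus oxidation state 4 gives a d⁰ configuration. The d⁰ configuration leaves the e_g set evenly filled (or empty) — no strong Jahn–Teller driving force.
[MnI6]^3-: Summing ligand charges against the −3 overall charge gives an oxidation state of +3 for manganese. Group 7 minus oxidation state 3 gives a d⁴ configuration. Iodide is a weak-field ligand for a first-row metal, so the complex is high-spin. The t₂g³e_g¹ (high-spin) configuration has an unevenly filled e_g set; the Jahn–Teller theorem predicts a tetragonal distortion (typically axial elongation) to lift the degeneracy.

[MnI6]^3-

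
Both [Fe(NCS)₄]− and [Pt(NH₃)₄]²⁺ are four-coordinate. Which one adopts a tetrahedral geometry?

For [Fe(NCS)₄]−: Ligand charges: each isothiocyanate is −1. With an overall charge of −1 the iron centre must be in the +3 oxidation state. Iron is a group-8 element; Fe(III) is therefore d⁵. A high-spin d⁵ ion has zero CFSE in either geometry, so four ligands adopt the sterically favoured tetrahedral geometry. → tetrahedral.
For [Pt(NH₃)₄]²⁺: Ammonia is neutral; balancing the +2 overall charge requires Pt(II). Pt sits in group 10, so the d-electron count is 10 − 2 = 8. A 5d d⁸ ion has a large crystal-field splitting; square planar leaves the high-energy d_{x²−y²} orbital empty and maximises CFSE. → square planar.

[Fe(NCS)₄]−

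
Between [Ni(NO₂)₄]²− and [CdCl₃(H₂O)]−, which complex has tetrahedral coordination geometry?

For [Ni(NO₂)₄]²−: Summing ligand charges against the −2 overall charge gives an oxidation state of +2 for nickel. Group 10 minus oxidation state 2 gives a d⁸ configuration. Nitro (N-bound nitrite) is a strong-field ligand (high in the spectrochemical series). A 3d d⁸ ion with strong-field ligands gains enough CFSE to favour square planar over tetrahedral. → square planar.
For [CdCl₃(H₂O)]−: Each chloride is −1; water is neutral; balancing the −1 overall charge requires Cd(II). Group 12 minus oxidation state 2 gives a d¹⁰ configuration. A d¹⁰ ion has no crystal-field stabilisation preference between square planar and tetrahedral, so four ligands adopt the sterically favoured tetrahedral geometry. → tetrahedral.

[CdCl₃(H₂O)]−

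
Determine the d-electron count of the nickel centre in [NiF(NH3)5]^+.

Ligand charges: each fluoride is −1; ammonia is neutral. With an overall charge of +1 the nickel centre must be in the +2 oxidation state.
Group 10 minus oxidation state 2 gives a d⁸ configuration.

d⁸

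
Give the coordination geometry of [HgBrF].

Each bromide is −1; each fluoride is −1; balancing the 0 overall charge requires Hg(II).
Mercury is a group-12 element; Hg(II) is therefore d¹⁰.
With 2 monodentate ligands the coordination number is 2.
A d¹⁰ ion with only two ligands adopts a linear arrangement (sp hybridisation; no CFSE preference).

linear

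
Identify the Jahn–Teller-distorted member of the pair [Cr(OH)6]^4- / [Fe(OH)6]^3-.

[Cr(OH)6]^4-: Summing ligand charges against the −4 overall charge gives an oxidation state of +2 for chromium. Cr sits in group 6, so the d-electron count is 6 − 2 = 4. Hydroxide is a weak-field ligand for a first-row metal, so the complex is high-spin. The t₂g³e_g¹ (high-spin) configuration has an unevenly filled e_g set; the Jahn–Teller theorem predicts a tetragonal distortion (typically axial elongation) to lift the degeneracy.
[Fe(OH)6]^3-: Summing ligand charges against the −3 overall charge gives an oxidation state of +3 for iron. Iron is a group-8 element; Fe(III) is therefore d⁵. Hydroxide is a weak-field ligand for a first-row metal, so the complex is high-spin. The d⁵ configuration leaves the e_g set evenly filled (or empty) — no strong Jahn–Teller driving force.

[Cr(OH)6]^4-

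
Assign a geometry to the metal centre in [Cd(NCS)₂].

linear

Each isothiocyanate is −1; balancing the 0 overall charge requires Cd(II).
Group 12 minus oxidation state 2 gives a d¹⁰ configuration.
Coordination number: 2.
A d¹⁰ ion with only two ligands adopts a linear arrangement (sp hybridisation; no CFSE preference).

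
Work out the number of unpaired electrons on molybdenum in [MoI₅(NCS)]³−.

Each iodide is −1; each isothiocyanate is −1; balancing the −3 overall charge requires Mo(III).
Mo sits in group 6, so the d-electron count is 6 − 3 = 3.
In an octahedral field the d³ configuration is t₂g³e_g⁰ (only one arrangement possible), giving 3 unpaired electrons.

3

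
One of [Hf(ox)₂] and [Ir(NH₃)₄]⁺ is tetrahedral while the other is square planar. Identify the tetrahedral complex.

[Hf(ox)₂]

For [Hf(ox)₂]: Summing ligand charges against the 0 overall charge gives an oxidation state of +4 for hafnium. Group 4 minus oxidation state 4 gives a d⁰ configuration. A d⁰ ion has no crystal-field stabilisation preference between square planar and tetrahedral, so four ligands adopt the sterically favoured tetrahedral geometry. → tetrahedral.
For [Ir(NH₃)₄]⁺: Ligand charges: ammonia is neutral. With an overall charge of +1 the iridium centre must be in the +1 oxidation state. Ir sits in group 9, so the d-electron count is 9 − 1 = 8. A 5d d⁸ ion has a large crystal-field splitting; square planar leaves the high-energy d_{x²−y²} orbital empty and maximises CFSE. → square planar.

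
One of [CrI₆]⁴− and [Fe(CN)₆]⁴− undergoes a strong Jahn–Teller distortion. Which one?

[CrI₆]⁴−

[CrI₆]⁴−: Each iodide is −1; balancing the −4 overall charge requires Cr(II). Cr sits in group 6, so the d-electron count is 6 − 2 = 4. Iodide is a weak-field ligand for a first-row metal, so the complex is high-spin. The t₂g³e_g¹ (high-spin) configuration has an unevenly filled e_g set; the Jahn–Teller theorem predicts a tetragonal distortion (typically axial elongation) to lift the degeneracy.
[Fe(CN)₆]⁴−: Ligand charges: each cyanide is −1. With an overall charge of −4 the iron centre must be in the +2 oxidation state. Iron is a group-8 element; Fe(II) is therefore d⁶. Cyanide is a strong-field ligand (high in the spectrochemical series) for a first-row metal, so the complex is low-spin. The d⁶ configuration leaves the e_g set evenly filled (or empty) — no strong Jahn–Teller driving force.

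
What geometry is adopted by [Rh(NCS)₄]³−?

square planar

Summing ligand charges against the −3 overall charge gives an oxidation state of +1 for rhodium.
Group 9 minus oxidation state 1 gives a d⁸ configuration.
With 4 monodentate ligands the coordination number is 4.
A 4d d⁸ ion has a large crystal-field splitting; square planar leaves the high-energy d_{x²−y²} orbital empty and maximises CFSE.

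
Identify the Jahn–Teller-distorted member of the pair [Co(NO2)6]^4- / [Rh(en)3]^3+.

[Co(NO2)6]^4-

[Co(NO2)6]^4-: Summing ligand charges against the −4 overall charge gives an oxidation state of +2 for cobalt. Cobalt is a group-9 element; Co(II) is therefore d⁷. Nitro (N-bound nitrite) is a strong-field ligand (high in the spectrochemical series) for a first-row metal, so the complex is low-spin. The t₂g⁶e_g¹ (low-spin) configuration has an unevenly filled e_g set; the Jahn–Teller theorem predicts a tetragonal distortion (typically axial elongation) to lift the degeneracy.
[Rh(en)3]^3+: Summing ligand charges against the +3 overall charge gives an oxidation state of +3 for rhodium. Rh sits in group 9, so the d-electron count is 9 − 3 = 6. A 4d ion has a large Δₒ and is invariably low-spin. The d⁶ configuration leaves the e_g set evenly filled (or empty) — no strong Jahn–Teller driving force.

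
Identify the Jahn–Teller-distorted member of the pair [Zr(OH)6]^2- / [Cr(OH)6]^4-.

[Cr(OH)6]^4-

[Zr(OH)6]^2-: Ligand charges: each hydroxide is −1. With an overall charge of −2 the zirconium centre must be in the +4 oxidation state. Zr sits in group 4, so the d-electron count is 4 − 4 = 0. The d⁰ configuration leaves the e_g set evenly filled (or empty) — no strong Jahn–Teller driving force.
[Cr(OH)6]^4-: Each hydroxide is −1; balancing the −4 overall charge requires Cr(II). Cr sits in group 6, so the d-electron count is 6 − 2 = 4. Hydroxide is a weak-field ligand for a first-row metal, so the complex is high-spin. The t₂g³e_g¹ (high-spin) configuration has an unevenly filled e_g set; the Jahn–Teller theorem predicts a tetragonal distortion (typically axial elongation) to lift the degeneracy.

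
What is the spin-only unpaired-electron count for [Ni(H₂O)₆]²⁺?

Ligand charges: water is neutral. With an overall charge of +2 the nickel centre must be in the +2 oxidation state.
Group 10 minus oxidation state 2 gives a d⁸ configuration.
In an octahedral field the d⁸ configuration is t₂g⁶e_g² (only one arrangement possible), giving 2 unpaired electrons.

2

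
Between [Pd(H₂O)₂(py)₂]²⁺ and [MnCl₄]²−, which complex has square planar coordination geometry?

[Pd(H₂O)₂(py)₂]²⁺

For [Pd(H₂O)₂(py)₂]²⁺: Ligand charges: water is neutral; pyridine is neutral. With an overall charge of +2 the palladium centre must be in the +2 oxidation state. Group 10 minus oxidation state 2 gives a d⁸ configuration. A 4d d⁸ ion has a large crystal-field splitting; square planar leaves the high-energy d_{x²−y²} orbital empty and maximises CFSE. → square planar.
For [MnCl₄]²−: Ligand charges: each chloride is −1. With an overall charge of −2 the manganese centre must be in the +2 oxidation state. Manganese is a group-7 element; Mn(II) is therefore d⁵. A high-spin d⁵ ion has zero CFSE in either geometry, so four ligands adopt the sterically favoured tetrahedral geometry. → tetrahedral.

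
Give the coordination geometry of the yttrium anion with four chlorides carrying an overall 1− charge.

tetrahedral

Each chloride is −1; balancing the −1 overall charge requires Y(III).
Yttrium is a group-3 element; Y(III) is therefore d⁰.
Coordination number: 4.
A d⁰ ion has no crystal-field stabilisation preference between square planar and tetrahedral, so four ligands adopt the sterically favoured tetrahedral geometry.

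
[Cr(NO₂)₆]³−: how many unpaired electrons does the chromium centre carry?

3 unpaired electrons

Summing ligand charges against the −3 overall charge gives an oxidation state of +3 for chromium.
Chromium is a group-6 element; Cr(III) is therefore d³.
In an octahedral field the d³ configuration is t₂g³e_g⁰ (only one arrangement possible), giving 3 unpaired electrons.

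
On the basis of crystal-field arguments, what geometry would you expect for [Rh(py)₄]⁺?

Pyridine is neutral; balancing the +1 overall charge requires Rh(I).
Group 9 minus oxidation state 1 gives a d⁸ configuration.
With 4 monodentate ligands the coordination number is 4.
A 4d d⁸ ion has a large crystal-field splitting; square planar leaves the high-energy d_{x²−y²} orbital empty and maximises CFSE.

square planar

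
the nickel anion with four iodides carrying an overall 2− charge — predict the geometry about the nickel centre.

tetrahedral

Summing ligand charges against the −2 overall charge gives an oxidation state of +2 for nickel.
Ni sits in group 10, so the d-electron count is 10 − 2 = 8.
Coordination number: 4.
Iodide is a weak-field ligand.
With weak-field ligands the CFSE gain from square planar is small, so a 3d d⁸ ion takes the sterically preferred tetrahedral geometry.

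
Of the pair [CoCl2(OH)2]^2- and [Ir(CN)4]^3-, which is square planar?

For [CoCl2(OH)2]^2-: Ligand charges: each chloride is −1; each hydroxide is −1. With an overall charge of −2 the cobalt centre must be in the +2 oxidation state. Co sits in group 9, so the d-electron count is 9 − 2 = 7. For a high-spin 3d d⁷ ion with weak-field ligands the small Δₜ gives little square-planar CFSE advantage, so four ligands adopt the sterically favoured tetrahedral geometry. → tetrahedral.
For [Ir(CN)4]^3-: Each cyanide is −1; balancing the −3 overall charge requires Ir(I). Iridium is a group-9 element; Ir(I) is therefore d⁸. A 5d d⁸ ion has a large crystal-field splitting; square planar leaves the high-energy d_{x²−y²} orbital empty and maximises CFSE. → square planar.

[Ir(CN)4]^3-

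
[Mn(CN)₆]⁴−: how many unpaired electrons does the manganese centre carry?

1 unpaired electron

Ligand charges: each cyanide is −1. With an overall charge of −4 the manganese centre must be in the +2 oxidation state.
Manganese is a group-7 element; Mn(II) is therefore d⁵.
The spin state decides the count: Cyanide is a strong-field ligand (high in the spectrochemical series) for a first-row metal, so the complex is low-spin.
An octahedral low-spin d⁵ ion is t₂g⁵e_g⁰, giving 1 unpaired electron.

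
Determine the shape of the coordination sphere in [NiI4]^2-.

tetrahedral

Each iodide is −1; balancing the −2 overall charge requires Ni(II).
Ni sits in group 10, so the d-electron count is 10 − 2 = 8.
Coordination number: 4.
Iodide is a weak-field ligand.
With weak-field ligands the CFSE gain from square planar is small, so a 3d d⁸ ion takes the sterically preferred tetrahedral geometry.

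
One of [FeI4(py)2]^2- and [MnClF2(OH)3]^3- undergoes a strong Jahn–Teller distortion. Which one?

[MnClF2(OH)3]^3-

[FeI4(py)2]^2-: Ligand charges: each iodide is −1; pyridine is neutral. With an overall charge of −2 the iron centre must be in the +2 oxidation state. Iron is a group-8 element; Fe(II) is therefore d⁶. Iodide is a weak-field ligand for a first-row metal, so the complex is high-spin. The d⁶ configuration leaves the e_g set evenly filled (or empty) — no strong Jahn–Teller driving force.
[MnClF2(OH)3]^3-: Summing ligand charges against the −3 overall charge gives an oxidation state of +3 for manganese. Mn sits in group 7, so the d-electron count is 7 − 3 = 4. Chloride, fluoride, and hydroxide are weak-field ligands for a first-row metal, so the complex is high-spin. The t₂g³e_g¹ (high-spin) configuration has an unevenly filled e_g set; the Jahn–Teller theorem predicts a tetragonal distortion (typically axial elongation) to lift the degeneracy.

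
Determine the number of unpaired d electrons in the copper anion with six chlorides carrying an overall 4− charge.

Summing ligand charges against the −4 overall charge gives an oxidation state of +2 for copper.
Group 11 minus oxidation state 2 gives a d⁹ configuration.
In an octahedral field the d⁹ configuration is t₂g⁶e_g³ (only one arrangement possible), giving 1 unpaired electron.

1 unpaired electron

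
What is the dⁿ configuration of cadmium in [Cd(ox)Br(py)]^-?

d10

Each oxalate is −2; each bromide is −1; pyridine is neutral; balancing the −1 overall charge requires Cd(II).
Cd sits in group 12, so the d-electron count is 12 − 2 = 10.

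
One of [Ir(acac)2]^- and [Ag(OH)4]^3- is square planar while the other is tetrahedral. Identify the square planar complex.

[Ir(acac)2]^-

For [Ir(acac)2]^-: Each acetylacetonate is −1; balancing the −1 overall charge requires Ir(I). Iridium is a group-9 element; Ir(I) is therefore d⁸. A 5d d⁸ ion has a large crystal-field splitting; square planar leaves the high-energy d_{x²−y²} orbital empty and maximises CFSE. → square planar.
For [Ag(OH)4]^3-: Ligand charges: each hydroxide is −1. With an overall charge of −3 the silver centre must be in the +1 oxidation state. Group 11 minus oxidation state 1 gives a d¹⁰ configuration. A d¹⁰ ion has no crystal-field stabilisation preference between square planar and tetrahedral, so four ligands adopt the sterically favoured tetrahedral geometry. → tetrahedral.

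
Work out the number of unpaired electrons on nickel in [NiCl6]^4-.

2 unpaired electrons

Ligand charges: each chloride is −1. With an overall charge of −4 the nickel centre must be in the +2 oxidation state.
Ni sits in group 10, so the d-electron count is 10 − 2 = 8.
In an octahedral field the d⁸ configuration is t₂g⁶e_g² (only one arrangement possible), giving 2 unpaired electrons.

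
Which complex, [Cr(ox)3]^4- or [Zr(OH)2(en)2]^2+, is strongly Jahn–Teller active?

[Cr(ox)3]^4-

[Cr(ox)3]^4-: Each oxalate is −2; balancing the −4 overall charge requires Cr(II). Chromium is a group-6 element; Cr(II) is therefore d⁴. Oxalate is a weak-field ligand for a first-row metal, so the complex is high-spin. The t₂g³e_g¹ (high-spin) configuration has an unevenly filled e_g set; the Jahn–Teller theorem predicts a tetragonal distortion (typically axial elongation) to lift the degeneracy.
[Zr(OH)2(en)2]^2+: Ligand charges: each hydroxide is −1; ethylenediamine is neutral. With an overall charge of +2 the zirconium centre must be in the +4 oxidation state. Zirconium is a group-4 element; Zr(IV) is therefore d⁰. The d⁰ configuration leaves the e_g set evenly filled (or empty) — no strong Jahn–Teller driving force.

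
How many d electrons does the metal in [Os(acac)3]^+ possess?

d⁴

Each acetylacetonate is −1; balancing the +1 overall charge requires Os(IV).
Os sits in group 8, so the d-electron count is 8 − 4 = 4.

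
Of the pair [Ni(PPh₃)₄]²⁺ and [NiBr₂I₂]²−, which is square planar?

For [Ni(PPh₃)₄]²⁺: Ligand charges: triphenylphosphine is neutral. With an overall charge of +2 the nickel centre must be in the +2 oxidation state. Ni sits in group 10, so the d-electron count is 10 − 2 = 8. Triphenylphosphine is a strong-field ligand (high in the spectrochemical series). A 3d d⁸ ion with strong-field ligands gains enough CFSE to favour square planar over tetrahedral. → square planar.
For [NiBr₂I₂]²−: Summing ligand charges against the −2 overall charge gives an oxidation state of +2 for nickel. Group 10 minus oxidation state 2 gives a d⁸ configuration. Bromide and iodide are weak-field ligands. With weak-field ligands the CFSE gain from square planar is small, so a 3d d⁸ ion takes the sterically preferred tetrahedral geometry. → tetrahedral.

[Ni(PPh₃)₄]²⁺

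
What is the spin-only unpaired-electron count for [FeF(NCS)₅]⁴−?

Summing ligand charges against the −4 overall charge gives an oxidation state of +2 for iron.
Fe sits in group 8, so the d-electron count is 8 − 2 = 6.
The spin state decides the count: Fluoride and isothiocyanate are weak-field ligands for a first-row metal, so the complex is high-spin.
An octahedral high-spin d⁶ ion is t₂g⁴e_g², giving 4 unpaired electrons.

4 unpaired electrons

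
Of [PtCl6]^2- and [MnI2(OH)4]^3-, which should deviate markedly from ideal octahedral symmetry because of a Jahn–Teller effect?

[PtCl6]^2-: Summing ligand charges against the −2 overall charge gives an oxidation state of +4 for platinum. Pt sits in group 10, so the d-electron count is 10 − 4 = 6. A 5d ion has a large Δₒ and is invariably low-spin. The d⁶ configuration leaves the e_g set evenly filled (or empty) — no strong Jahn–Teller driving force.
[MnI2(OH)4]^3-: Summing ligand charges against the −3 overall charge gives an oxidation state of +3 for manganese. Mn sits in group 7, so the d-electron count is 7 − 3 = 4. Hydroxide and iodide are weak-field ligands for a first-row metal, so the complex is high-spin. The t₂g³e_g¹ (high-spin) configuration has an unevenly filled e_g set; the Jahn–Teller theorem predicts a tetragonal distortion (typically axial elongation) to lift the degeneracy.

[MnI2(OH)4]^3-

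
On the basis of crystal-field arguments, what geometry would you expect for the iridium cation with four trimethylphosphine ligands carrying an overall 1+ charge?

Summing ligand charges against the +1 overall charge gives an oxidation state of +1 for iridium.
Ir sits in group 9, so the d-electron count is 9 − 1 = 8.
Coordination number: 4.
A 5d d⁸ ion has a large crystal-field splitting; square planar leaves the high-energy d_{x²−y²} orbital empty and maximises CFSE.

square planar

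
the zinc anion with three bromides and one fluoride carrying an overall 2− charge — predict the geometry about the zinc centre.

Summing ligand charges against the −2 overall charge gives an oxidation state of +2 for zinc.
Group 12 minus oxidation state 2 gives a d¹⁰ configuration.
Coordination number: 4.
A d¹⁰ ion has no crystal-field stabilisation preference between square planar and tetrahedral, so four ligands adopt the sterically favoured tetrahedral geometry.

tetrahedral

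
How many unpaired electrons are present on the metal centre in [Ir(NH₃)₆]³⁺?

Ligand charges: ammonia is neutral. With an overall charge of +3 the iridium centre must be in the +3 oxidation state.
Ir sits in group 9, so the d-electron count is 9 − 3 = 6.
The spin state decides the count: a 5d ion has a large Δₒ and is invariably low-spin.
An octahedral low-spin d⁶ ion is t₂g⁶e_g⁰, giving 0 unpaired electrons.

0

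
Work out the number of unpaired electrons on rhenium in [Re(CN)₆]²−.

Summing ligand charges against the −2 overall charge gives an oxidation state of +4 for rhenium.
Rhenium is a group-7 element; Re(IV) is therefore d³.
In an octahedral field the d³ configuration is t₂g³e_g⁰ (only one arrangement possible), giving 3 unpaired electrons.

3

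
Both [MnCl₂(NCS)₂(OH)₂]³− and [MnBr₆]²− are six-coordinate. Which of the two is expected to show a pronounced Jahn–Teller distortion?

[MnCl₂(NCS)₂(OH)₂]³−

[MnCl₂(NCS)₂(OH)₂]³−: Each chloride is −1; each isothiocyanate is −1; each hydroxide is −1; balancing the −3 overall charge requires Mn(III). Mn sits in group 7, so the d-electron count is 7 − 3 = 4. Chloride, hydroxide, and isothiocyanate are weak-field ligands for a first-row metal, so the complex is high-spin. The t₂g³e_g¹ (high-spin) configuration has an unevenly filled e_g set; the Jahn–Teller theorem predicts a tetragonal distortion (typically axial elongation) to lift the degeneracy.
[MnBr₆]²−: Each bromide is −1; balancing the −2 overall charge requires Mn(IV). Mn sits in group 7, so the d-electron count is 7 − 4 = 3. The d³ configuration leaves the e_g set evenly filled (or empty) — no strong Jahn–Teller driving force.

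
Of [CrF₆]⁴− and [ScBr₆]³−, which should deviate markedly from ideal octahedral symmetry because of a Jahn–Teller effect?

[CrF₆]⁴−

[CrF₆]⁴−: Ligand charges: each fluoride is −1. With an overall charge of −4 the chromium centre must be in the +2 oxidation state. Cr sits in group 6, so the d-electron count is 6 − 2 = 4. Fluoride is a weak-field ligand for a first-row metal, so the complex is high-spin. The t₂g³e_g¹ (high-spin) configuration has an unevenly filled e_g set; the Jahn–Teller theorem predicts a tetragonal distortion (typically axial elongation) to lift the degeneracy.
[ScBr₆]³−: Summing ligand charges against the −3 overall charge gives an oxidation state of +3 for scandium. Scandium is a group-3 element; Sc(III) is therefore d⁰. The d⁰ configuration leaves the e_g set evenly filled (or empty) — no strong Jahn–Teller driving force.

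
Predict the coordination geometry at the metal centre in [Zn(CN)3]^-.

trigonal planar

Ligand charges: each cyanide is −1. With an overall charge of −1 the zinc centre must be in the +2 oxidation state.
Zn sits in group 12, so the d-electron count is 12 − 2 = 10.
Coordination number: 3.
Three ligands around a d¹⁰ centre minimise repulsion in a trigonal-planar arrangement.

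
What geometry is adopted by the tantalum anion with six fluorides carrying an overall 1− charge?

Each fluoride is −1; balancing the −1 overall charge requires Ta(V).
Tantalum is a group-5 element; Ta(V) is therefore d⁰.
With 6 monodentate ligands the coordination number is 6.
Six donors around a single metal centre give an octahedral coordination sphere.

octahedral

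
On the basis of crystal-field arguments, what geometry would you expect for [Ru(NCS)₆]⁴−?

octahedral

Ligand charges: each isothiocyanate is −1. With an overall charge of −4 the ruthenium centre must be in the +2 oxidation state.
Ruthenium is a group-8 element; Ru(II) is therefore d⁶.
With 6 monodentate ligands the coordination number is 6.
Six donors around a single metal centre give an octahedral coordination sphere.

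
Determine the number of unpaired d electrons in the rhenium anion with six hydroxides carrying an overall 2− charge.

3 unpaired electrons

Ligand charges: each hydroxide is −1. With an overall charge of −2 the rhenium centre must be in the +4 oxidation state.
Rhenium is a group-7 element; Re(IV) is therefore d³.
In an octahedral field the d³ configuration is t₂g³e_g⁰ (only one arrangement possible), giving 3 unpaired electrons.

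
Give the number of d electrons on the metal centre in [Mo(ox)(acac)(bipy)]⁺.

d2

Summing ligand charges against the +1 overall charge gives an oxidation state of +4 for molybdenum.
Mo sits in group 6, so the d-electron count is 6 − 4 = 2.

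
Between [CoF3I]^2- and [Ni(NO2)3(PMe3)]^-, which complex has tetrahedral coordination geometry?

[CoF3I]^2-

For [CoF3I]^2-: Ligand charges: each fluoride is −1; each iodide is −1. With an overall charge of −2 the cobalt centre must be in the +2 oxidation state. Cobalt is a group-9 element; Co(II) is therefore d⁷. For a high-spin 3d d⁷ ion with weak-field ligands the small Δₜ gives little square-planar CFSE advantage, so four ligands adopt the sterically favoured tetrahedral geometry. → tetrahedral.
For [Ni(NO2)3(PMe3)]^-: Summing ligand charges against the −1 overall charge gives an oxidation state of +2 for nickel. Nickel is a group-10 element; Ni(II) is therefore d⁸. Nitro (N-bound nitrite) and trimethylphosphine are strong-field ligands (high in the spectrochemical series). A 3d d⁸ ion with strong-field ligands gains enough CFSE to favour square planar over tetrahedral. → square planar.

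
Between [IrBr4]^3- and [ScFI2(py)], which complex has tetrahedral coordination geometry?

[ScFI2(py)]

For [IrBr4]^3-: Ligand charges: each bromide is −1. With an overall charge of −3 the iridium centre must be in the +1 oxidation state. Iridium is a group-9 element; Ir(I) is therefore d⁸. A 5d d⁸ ion has a large crystal-field splitting; square planar leaves the high-energy d_{x²−y²} orbital empty and maximises CFSE. → square planar.
For [ScFI2(py)]: Summing ligand charges against the 0 overall charge gives an oxidation state of +3 for scandium. Sc sits in group 3, so the d-electron count is 3 − 3 = 0. A d⁰ ion has no crystal-field stabilisation preference between square planar and tetrahedral, so four ligands adopt the sterically favoured tetrahedral geometry. → tetrahedral.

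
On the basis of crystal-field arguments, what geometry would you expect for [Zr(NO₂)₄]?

Ligand charges: each nitro (N-bound nitrite) is −1. With an overall charge of 0 the zirconium centre must be in the +4 oxidation state.
Group 4 minus oxidation state 4 gives a d⁰ configuration.
With 4 monodentate ligands the coordination number is 4.
A d⁰ ion has no crystal-field stabilisation preference between square planar and tetrahedral, so four ligands adopt the sterically favoured tetrahedral geometry.

tetrahedral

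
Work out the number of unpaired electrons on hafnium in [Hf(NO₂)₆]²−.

Summing ligand charges against the −2 overall charge gives an oxidation state of +4 for hafnium.
Hafnium is a group-4 element; Hf(IV) is therefore d⁰.
In an octahedral field the d⁰ configuration is t₂g⁰e_g⁰, giving 0 unpaired electrons.

0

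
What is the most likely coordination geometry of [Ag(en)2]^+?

Ethylenediamine is neutral; balancing the +1 overall charge requires Ag(I).
Silver is a group-11 element; Ag(I) is therefore d¹⁰.
Counting donor atoms: 2×ethylenediamine (bidentate) → 4 donors. Coordination number = 4.
A d¹⁰ ion has no crystal-field stabilisation preference between square planar and tetrahedral, so four ligands adopt the sterically favoured tetrahedral geometry.

tetrahedral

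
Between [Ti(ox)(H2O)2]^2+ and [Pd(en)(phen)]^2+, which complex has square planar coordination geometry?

For [Ti(ox)(H2O)2]^2+: Summing ligand charges against the +2 overall charge gives an oxidation state of +4 for titanium. Titanium is a group-4 element; Ti(IV) is therefore d⁰. A d⁰ ion has no crystal-field stabilisation preference between square planar and tetrahedral, so four ligands adopt the sterically favoured tetrahedral geometry. → tetrahedral.
For [Pd(en)(phen)]^2+: Ligand charges: ethylenediamine is neutral; 1,10-phenanthroline is neutral. With an overall charge of +2 the palladium centre must be in the +2 oxidation state. Group 10 minus oxidation state 2 gives a d⁸ configuration. A 4d d⁸ ion has a large crystal-field splitting; square planar leaves the high-energy d_{x²−y²} orbital empty and maximises CFSE. → square planar.

[Pd(en)(phen)]^2+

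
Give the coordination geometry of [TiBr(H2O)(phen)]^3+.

tetrahedral

Summing ligand charges against the +3 overall charge gives an oxidation state of +4 for titanium.
Group 4 minus oxidation state 4 gives a d⁰ configuration.
Counting donor atoms: 1×bromide (monodentate) → 1 donor; 1×water (monodentate) → 1 donor; 1×1,10-phenanthroline (bidentate) → 2 donors. Coordination number = 4.
A d⁰ ion has no crystal-field stabilisation preference between square planar and tetrahedral, so four ligands adopt the sterically favoured tetrahedral geometry.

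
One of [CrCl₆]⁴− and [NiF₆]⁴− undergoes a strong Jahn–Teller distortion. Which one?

[CrCl₆]⁴−: Summing ligand charges against the −4 overall charge gives an oxidation state of +2 for chromium. Cr sits in group 6, so the d-electron count is 6 − 2 = 4. Chloride is a weak-field ligand for a first-row metal, so the complex is high-spin. The t₂g³e_g¹ (high-spin) configuration has an unevenly filled e_g set; the Jahn–Teller theorem predicts a tetragonal distortion (typically axial elongation) to lift the degeneracy.
[NiF₆]⁴−: Ligand charges: each fluoride is −1. With an overall charge of −4 the nickel centre must be in the +2 oxidation state. Ni sits in group 10, so the d-electron count is 10 − 2 = 8. The d⁸ configuration leaves the e_g set evenly filled (or empty) — no strong Jahn–Teller driving force.

[CrCl₆]⁴−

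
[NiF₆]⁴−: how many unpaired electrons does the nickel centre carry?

Each fluoride is −1; balancing the −4 overall charge requires Ni(II).
Ni sits in group 10, so the d-electron count is 10 − 2 = 8.
In an octahedral field the d⁸ configuration is t₂g⁶e_g² (only one arrangement possible), giving 2 unpaired electrons.

2 unpaired electrons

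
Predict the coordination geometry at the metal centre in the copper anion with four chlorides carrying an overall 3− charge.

tetrahedral

Ligand charges: each chloride is −1. With an overall charge of −3 the copper centre must be in the +1 oxidation state.
Cu sits in group 11, so the d-electron count is 11 − 1 = 10.
Coordination number: 4.
A d¹⁰ ion has no crystal-field stabilisation preference between square planar and tetrahedral, so four ligands adopt the sterically favoured tetrahedral geometry.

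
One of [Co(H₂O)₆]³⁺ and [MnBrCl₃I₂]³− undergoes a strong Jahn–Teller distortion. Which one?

[Co(H₂O)₆]³⁺: Summing ligand charges against the +3 overall charge gives an oxidation state of +3 for cobalt. Cobalt is a group-9 element; Co(III) is therefore d⁶. Co(III) has an exceptionally large octahedral splitting and is low-spin with essentially every ligand except fluoride. The d⁶ configuration leaves the e_g set evenly filled (or empty) — no strong Jahn–Teller driving force.
[MnBrCl₃I₂]³−: Each bromide is −1; each chloride is −1; each iodide is −1; balancing the −3 overall charge requires Mn(III). Manganese is a group-7 element; Mn(III) is therefore d⁴. Bromide, chloride, and iodide are weak-field ligands for a first-row metal, so the complex is high-spin. The t₂g³e_g¹ (high-spin) configuration has an unevenly filled e_g set; the Jahn–Teller theorem predicts a tetragonal distortion (typically axial elongation) to lift the degeneracy.

[MnBrCl₃I₂]³−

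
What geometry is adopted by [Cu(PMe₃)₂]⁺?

linear

Summing ligand charges against the +1 overall charge gives an oxidation state of +1 for copper.
Group 11 minus oxidation state 1 gives a d¹⁰ configuration.
With 2 monodentate ligands the coordination number is 2.
A d¹⁰ ion with only two ligands adopts a linear arrangement (sp hybridisation; no CFSE preference).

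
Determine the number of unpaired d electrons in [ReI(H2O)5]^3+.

Ligand charges: each iodide is −1; water is neutral. With an overall charge of +3 the rhenium centre must be in the +4 oxidation state.
Re sits in group 7, so the d-electron count is 7 − 4 = 3.
In an octahedral field the d³ configuration is t₂g³e_g⁰ (only one arrangement possible), giving 3 unpaired electrons.

3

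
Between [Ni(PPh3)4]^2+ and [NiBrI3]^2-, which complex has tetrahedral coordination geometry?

For [Ni(PPh3)4]^2+: Triphenylphosphine is neutral; balancing the +2 overall charge requires Ni(II). Ni sits in group 10, so the d-electron count is 10 − 2 = 8. Triphenylphosphine is a strong-field ligand (high in the spectrochemical series). A 3d d⁸ ion with strong-field ligands gains enough CFSE to favour square planar over tetrahedral. → square planar.
For [NiBrI3]^2-: Summing ligand charges against the −2 overall charge gives an oxidation state of +2 for nickel. Group 10 minus oxidation state 2 gives a d⁸ configuration. Bromide and iodide are weak-field ligands. With weak-field ligands the CFSE gain from square planar is small, so a 3d d⁸ ion takes the sterically preferred tetrahedral geometry. → tetrahedral.

[NiBrI3]^2-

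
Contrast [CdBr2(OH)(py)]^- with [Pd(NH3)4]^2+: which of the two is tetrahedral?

For [CdBr2(OH)(py)]^-: Ligand charges: each bromide is −1; each hydroxide is −1; pyridine is neutral. With an overall charge of −1 the cadmium centre must be in the +2 oxidation state. Cadmium is a group-12 element; Cd(II) is therefore d¹⁰. A d¹⁰ ion has no crystal-field stabilisation preference between square planar and tetrahedral, so four ligands adopt the sterically favoured tetrahedral geometry. → tetrahedral.
For [Pd(NH3)4]^2+: Summing ligand charges against the +2 overall charge gives an oxidation state of +2 for palladium. Pd sits in group 10, so the d-electron count is 10 − 2 = 8. A 4d d⁸ ion has a large crystal-field splitting; square planar leaves the high-energy d_{x²−y²} orbital empty and maximises CFSE. → square planar.

[CdBr2(OH)(py)]^-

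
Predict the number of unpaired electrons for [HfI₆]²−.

Summing ligand charges against the −2 overall charge gives an oxidation state of +4 for hafnium.
Group 4 minus oxidation state 4 gives a d⁰ configuration.
In an octahedral field the d⁰ configuration is t₂g⁰e_g⁰, giving 0 unpaired electrons.

0 unpaired electrons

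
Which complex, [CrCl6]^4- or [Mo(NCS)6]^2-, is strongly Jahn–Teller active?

[CrCl6]^4-: Summing ligand charges against the −4 overall charge gives an oxidation state of +2 for chromium. Cr sits in group 6, so the d-electron count is 6 − 2 = 4. Chloride is a weak-field ligand for a first-row metal, so the complex is high-spin. The t₂g³e_g¹ (high-spin) configuration has an unevenly filled e_g set; the Jahn–Teller theorem predicts a tetragonal distortion (typically axial elongation) to lift the degeneracy.
[Mo(NCS)6]^2-: Each isothiocyanate is −1; balancing the −2 overall charge requires Mo(IV). Molybdenum is a group-6 element; Mo(IV) is therefore d². The d² configuration leaves the e_g set evenly filled (or empty) — no strong Jahn–Teller driving force.

[CrCl6]^4-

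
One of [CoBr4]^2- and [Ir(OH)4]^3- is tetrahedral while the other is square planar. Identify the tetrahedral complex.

[CoBr4]^2-

For [CoBr4]^2-: Each bromide is −1; balancing the −2 overall charge requires Co(II). Cobalt is a group-9 element; Co(II) is therefore d⁷. For a high-spin 3d d⁷ ion with weak-field ligands the small Δₜ gives little square-planar CFSE advantage, so four ligands adopt the sterically favoured tetrahedral geometry. → tetrahedral.
For [Ir(OH)4]^3-: Each hydroxide is −1; balancing the −3 overall charge requires Ir(I). Group 9 minus oxidation state 1 gives a d⁸ configuration. A 5d d⁸ ion has a large crystal-field splitting; square planar leaves the high-energy d_{x²−y²} orbital empty and maximises CFSE. → square planar.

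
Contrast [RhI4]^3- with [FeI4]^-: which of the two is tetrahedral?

For [RhI4]^3-: Ligand charges: each iodide is −1. With an overall charge of −3 the rhodium centre must be in the +1 oxidation state. Group 9 minus oxidation state 1 gives a d⁸ configuration. A 4d d⁸ ion has a large crystal-field splitting; square planar leaves the high-energy d_{x²−y²} orbital empty and maximises CFSE. → square planar.
For [FeI4]^-: Each iodide is −1; balancing the −1 overall charge requires Fe(III). Iron is a group-8 element; Fe(III) is therefore d⁵. A high-spin d⁵ ion has zero CFSE in either geometry, so four ligands adopt the sterically favoured tetrahedral geometry. → tetrahedral.

[FeI4]^-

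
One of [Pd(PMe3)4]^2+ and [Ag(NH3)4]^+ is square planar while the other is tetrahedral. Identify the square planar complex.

For [Pd(PMe3)4]^2+: Trimethylphosphine is neutral; balancing the +2 overall charge requires Pd(II). Pd sits in group 10, so the d-electron count is 10 − 2 = 8. A 4d d⁸ ion has a large crystal-field splitting; square planar leaves the high-energy d_{x²−y²} orbital empty and maximises CFSE. → square planar.
For [Ag(NH3)4]^+: Summing ligand charges against the +1 overall charge gives an oxidation state of +1 for silver. Silver is a group-11 element; Ag(I) is therefore d¹⁰. A d¹⁰ ion has no crystal-field stabilisation preference between square planar and tetrahedral, so four ligands adopt the sterically favoured tetrahedral geometry. → tetrahedral.

[Pd(PMe3)4]^2+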